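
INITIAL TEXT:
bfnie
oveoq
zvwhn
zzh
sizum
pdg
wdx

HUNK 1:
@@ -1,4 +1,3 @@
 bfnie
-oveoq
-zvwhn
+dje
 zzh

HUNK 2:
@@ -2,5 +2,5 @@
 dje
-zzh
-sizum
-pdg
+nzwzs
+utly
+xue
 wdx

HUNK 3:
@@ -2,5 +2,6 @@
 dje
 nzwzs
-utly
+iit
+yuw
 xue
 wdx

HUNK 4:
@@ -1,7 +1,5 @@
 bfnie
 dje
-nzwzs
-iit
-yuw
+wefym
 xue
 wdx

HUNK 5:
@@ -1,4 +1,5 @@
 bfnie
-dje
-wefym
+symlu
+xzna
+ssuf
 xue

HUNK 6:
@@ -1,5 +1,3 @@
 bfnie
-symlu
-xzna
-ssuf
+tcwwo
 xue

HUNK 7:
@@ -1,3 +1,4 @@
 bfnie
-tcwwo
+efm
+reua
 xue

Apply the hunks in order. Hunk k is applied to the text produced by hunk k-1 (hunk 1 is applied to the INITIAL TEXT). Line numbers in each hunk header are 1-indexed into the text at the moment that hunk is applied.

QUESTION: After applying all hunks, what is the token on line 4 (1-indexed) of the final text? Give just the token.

Hunk 1: at line 1 remove [oveoq,zvwhn] add [dje] -> 6 lines: bfnie dje zzh sizum pdg wdx
Hunk 2: at line 2 remove [zzh,sizum,pdg] add [nzwzs,utly,xue] -> 6 lines: bfnie dje nzwzs utly xue wdx
Hunk 3: at line 2 remove [utly] add [iit,yuw] -> 7 lines: bfnie dje nzwzs iit yuw xue wdx
Hunk 4: at line 1 remove [nzwzs,iit,yuw] add [wefym] -> 5 lines: bfnie dje wefym xue wdx
Hunk 5: at line 1 remove [dje,wefym] add [symlu,xzna,ssuf] -> 6 lines: bfnie symlu xzna ssuf xue wdx
Hunk 6: at line 1 remove [symlu,xzna,ssuf] add [tcwwo] -> 4 lines: bfnie tcwwo xue wdx
Hunk 7: at line 1 remove [tcwwo] add [efm,reua] -> 5 lines: bfnie efm reua xue wdx
Final line 4: xue

Answer: xue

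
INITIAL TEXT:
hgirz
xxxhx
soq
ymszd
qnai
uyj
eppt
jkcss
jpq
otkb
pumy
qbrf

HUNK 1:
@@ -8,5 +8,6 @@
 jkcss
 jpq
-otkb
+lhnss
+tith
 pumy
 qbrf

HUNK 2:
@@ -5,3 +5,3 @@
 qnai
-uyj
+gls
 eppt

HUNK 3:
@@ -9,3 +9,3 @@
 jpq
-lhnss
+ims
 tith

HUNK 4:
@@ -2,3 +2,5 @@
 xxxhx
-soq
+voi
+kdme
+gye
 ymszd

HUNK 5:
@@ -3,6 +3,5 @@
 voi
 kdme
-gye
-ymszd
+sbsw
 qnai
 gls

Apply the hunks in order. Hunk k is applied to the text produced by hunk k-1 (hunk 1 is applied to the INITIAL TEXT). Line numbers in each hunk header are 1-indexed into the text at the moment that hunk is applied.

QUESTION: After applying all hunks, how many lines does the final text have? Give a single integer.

Answer: 14

Derivation:
Hunk 1: at line 8 remove [otkb] add [lhnss,tith] -> 13 lines: hgirz xxxhx soq ymszd qnai uyj eppt jkcss jpq lhnss tith pumy qbrf
Hunk 2: at line 5 remove [uyj] add [gls] -> 13 lines: hgirz xxxhx soq ymszd qnai gls eppt jkcss jpq lhnss tith pumy qbrf
Hunk 3: at line 9 remove [lhnss] add [ims] -> 13 lines: hgirz xxxhx soq ymszd qnai gls eppt jkcss jpq ims tith pumy qbrf
Hunk 4: at line 2 remove [soq] add [voi,kdme,gye] -> 15 lines: hgirz xxxhx voi kdme gye ymszd qnai gls eppt jkcss jpq ims tith pumy qbrf
Hunk 5: at line 3 remove [gye,ymszd] add [sbsw] -> 14 lines: hgirz xxxhx voi kdme sbsw qnai gls eppt jkcss jpq ims tith pumy qbrf
Final line count: 14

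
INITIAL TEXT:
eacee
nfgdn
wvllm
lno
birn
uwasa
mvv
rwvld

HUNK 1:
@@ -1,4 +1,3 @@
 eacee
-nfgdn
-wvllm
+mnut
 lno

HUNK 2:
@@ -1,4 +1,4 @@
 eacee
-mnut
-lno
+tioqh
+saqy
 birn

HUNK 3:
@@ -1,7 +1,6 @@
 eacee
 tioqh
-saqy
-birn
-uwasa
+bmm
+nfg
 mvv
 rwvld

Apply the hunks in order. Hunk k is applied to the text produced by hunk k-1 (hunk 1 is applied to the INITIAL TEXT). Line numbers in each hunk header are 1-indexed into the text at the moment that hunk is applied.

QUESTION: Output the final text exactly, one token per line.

Answer: eacee
tioqh
bmm
nfg
mvv
rwvld

Derivation:
Hunk 1: at line 1 remove [nfgdn,wvllm] add [mnut] -> 7 lines: eacee mnut lno birn uwasa mvv rwvld
Hunk 2: at line 1 remove [mnut,lno] add [tioqh,saqy] -> 7 lines: eacee tioqh saqy birn uwasa mvv rwvld
Hunk 3: at line 1 remove [saqy,birn,uwasa] add [bmm,nfg] -> 6 lines: eacee tioqh bmm nfg mvv rwvld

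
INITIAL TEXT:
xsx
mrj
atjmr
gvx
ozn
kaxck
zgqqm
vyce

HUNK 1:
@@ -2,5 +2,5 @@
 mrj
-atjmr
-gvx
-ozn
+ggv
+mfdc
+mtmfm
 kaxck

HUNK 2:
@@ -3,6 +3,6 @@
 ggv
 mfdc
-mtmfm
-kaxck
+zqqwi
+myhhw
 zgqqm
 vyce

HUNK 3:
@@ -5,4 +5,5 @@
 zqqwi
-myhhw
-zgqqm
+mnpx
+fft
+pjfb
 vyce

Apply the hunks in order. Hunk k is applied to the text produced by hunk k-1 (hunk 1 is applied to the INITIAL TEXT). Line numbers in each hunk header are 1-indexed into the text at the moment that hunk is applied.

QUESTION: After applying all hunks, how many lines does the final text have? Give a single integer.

Hunk 1: at line 2 remove [atjmr,gvx,ozn] add [ggv,mfdc,mtmfm] -> 8 lines: xsx mrj ggv mfdc mtmfm kaxck zgqqm vyce
Hunk 2: at line 3 remove [mtmfm,kaxck] add [zqqwi,myhhw] -> 8 lines: xsx mrj ggv mfdc zqqwi myhhw zgqqm vyce
Hunk 3: at line 5 remove [myhhw,zgqqm] add [mnpx,fft,pjfb] -> 9 lines: xsx mrj ggv mfdc zqqwi mnpx fft pjfb vyce
Final line count: 9

Answer: 9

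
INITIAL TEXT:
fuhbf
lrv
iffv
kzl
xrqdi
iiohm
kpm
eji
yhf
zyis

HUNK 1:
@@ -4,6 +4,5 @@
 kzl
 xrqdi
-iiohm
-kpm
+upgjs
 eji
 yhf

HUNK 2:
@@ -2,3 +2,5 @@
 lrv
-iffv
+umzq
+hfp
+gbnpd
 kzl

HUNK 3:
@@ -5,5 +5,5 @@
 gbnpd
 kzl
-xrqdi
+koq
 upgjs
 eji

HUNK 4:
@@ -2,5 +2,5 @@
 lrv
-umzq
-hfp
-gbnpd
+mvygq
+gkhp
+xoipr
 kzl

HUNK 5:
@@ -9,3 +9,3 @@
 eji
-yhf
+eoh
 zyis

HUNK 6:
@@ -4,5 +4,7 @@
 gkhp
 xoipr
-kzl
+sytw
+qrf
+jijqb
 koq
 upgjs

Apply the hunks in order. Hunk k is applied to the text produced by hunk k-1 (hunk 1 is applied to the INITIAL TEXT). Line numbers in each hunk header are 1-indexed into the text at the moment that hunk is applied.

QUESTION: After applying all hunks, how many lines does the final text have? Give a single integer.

Hunk 1: at line 4 remove [iiohm,kpm] add [upgjs] -> 9 lines: fuhbf lrv iffv kzl xrqdi upgjs eji yhf zyis
Hunk 2: at line 2 remove [iffv] add [umzq,hfp,gbnpd] -> 11 lines: fuhbf lrv umzq hfp gbnpd kzl xrqdi upgjs eji yhf zyis
Hunk 3: at line 5 remove [xrqdi] add [koq] -> 11 lines: fuhbf lrv umzq hfp gbnpd kzl koq upgjs eji yhf zyis
Hunk 4: at line 2 remove [umzq,hfp,gbnpd] add [mvygq,gkhp,xoipr] -> 11 lines: fuhbf lrv mvygq gkhp xoipr kzl koq upgjs eji yhf zyis
Hunk 5: at line 9 remove [yhf] add [eoh] -> 11 lines: fuhbf lrv mvygq gkhp xoipr kzl koq upgjs eji eoh zyis
Hunk 6: at line 4 remove [kzl] add [sytw,qrf,jijqb] -> 13 lines: fuhbf lrv mvygq gkhp xoipr sytw qrf jijqb koq upgjs eji eoh zyis
Final line count: 13

Answer: 13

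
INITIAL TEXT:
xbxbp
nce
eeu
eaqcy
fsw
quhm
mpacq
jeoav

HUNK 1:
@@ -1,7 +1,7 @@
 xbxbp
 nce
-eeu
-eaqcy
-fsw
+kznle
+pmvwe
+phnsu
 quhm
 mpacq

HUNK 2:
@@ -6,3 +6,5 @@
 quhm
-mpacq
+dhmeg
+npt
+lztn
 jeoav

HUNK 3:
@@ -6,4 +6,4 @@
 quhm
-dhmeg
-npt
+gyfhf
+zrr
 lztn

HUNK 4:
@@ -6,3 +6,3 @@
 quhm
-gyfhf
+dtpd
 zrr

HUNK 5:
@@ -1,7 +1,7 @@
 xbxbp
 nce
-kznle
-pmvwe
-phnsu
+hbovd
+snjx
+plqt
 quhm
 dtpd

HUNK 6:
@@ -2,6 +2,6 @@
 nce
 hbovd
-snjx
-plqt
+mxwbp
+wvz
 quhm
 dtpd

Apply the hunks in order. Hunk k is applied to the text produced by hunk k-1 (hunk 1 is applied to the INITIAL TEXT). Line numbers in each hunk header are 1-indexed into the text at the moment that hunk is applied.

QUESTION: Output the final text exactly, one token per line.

Hunk 1: at line 1 remove [eeu,eaqcy,fsw] add [kznle,pmvwe,phnsu] -> 8 lines: xbxbp nce kznle pmvwe phnsu quhm mpacq jeoav
Hunk 2: at line 6 remove [mpacq] add [dhmeg,npt,lztn] -> 10 lines: xbxbp nce kznle pmvwe phnsu quhm dhmeg npt lztn jeoav
Hunk 3: at line 6 remove [dhmeg,npt] add [gyfhf,zrr] -> 10 lines: xbxbp nce kznle pmvwe phnsu quhm gyfhf zrr lztn jeoav
Hunk 4: at line 6 remove [gyfhf] add [dtpd] -> 10 lines: xbxbp nce kznle pmvwe phnsu quhm dtpd zrr lztn jeoav
Hunk 5: at line 1 remove [kznle,pmvwe,phnsu] add [hbovd,snjx,plqt] -> 10 lines: xbxbp nce hbovd snjx plqt quhm dtpd zrr lztn jeoav
Hunk 6: at line 2 remove [snjx,plqt] add [mxwbp,wvz] -> 10 lines: xbxbp nce hbovd mxwbp wvz quhm dtpd zrr lztn jeoav

Answer: xbxbp
nce
hbovd
mxwbp
wvz
quhm
dtpd
zrr
lztn
jeoav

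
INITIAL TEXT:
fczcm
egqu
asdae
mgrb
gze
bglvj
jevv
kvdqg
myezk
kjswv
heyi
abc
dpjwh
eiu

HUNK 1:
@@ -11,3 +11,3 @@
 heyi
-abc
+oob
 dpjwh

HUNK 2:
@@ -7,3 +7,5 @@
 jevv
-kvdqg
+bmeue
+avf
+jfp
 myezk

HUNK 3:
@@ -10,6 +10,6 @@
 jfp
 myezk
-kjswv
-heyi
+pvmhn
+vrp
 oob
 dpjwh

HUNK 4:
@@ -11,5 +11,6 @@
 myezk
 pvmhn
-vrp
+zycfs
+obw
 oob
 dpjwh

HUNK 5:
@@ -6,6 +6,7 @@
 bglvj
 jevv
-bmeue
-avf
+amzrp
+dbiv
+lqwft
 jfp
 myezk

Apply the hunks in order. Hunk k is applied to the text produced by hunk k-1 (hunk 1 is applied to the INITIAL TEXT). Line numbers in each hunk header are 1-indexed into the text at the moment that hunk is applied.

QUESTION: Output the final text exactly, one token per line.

Hunk 1: at line 11 remove [abc] add [oob] -> 14 lines: fczcm egqu asdae mgrb gze bglvj jevv kvdqg myezk kjswv heyi oob dpjwh eiu
Hunk 2: at line 7 remove [kvdqg] add [bmeue,avf,jfp] -> 16 lines: fczcm egqu asdae mgrb gze bglvj jevv bmeue avf jfp myezk kjswv heyi oob dpjwh eiu
Hunk 3: at line 10 remove [kjswv,heyi] add [pvmhn,vrp] -> 16 lines: fczcm egqu asdae mgrb gze bglvj jevv bmeue avf jfp myezk pvmhn vrp oob dpjwh eiu
Hunk 4: at line 11 remove [vrp] add [zycfs,obw] -> 17 lines: fczcm egqu asdae mgrb gze bglvj jevv bmeue avf jfp myezk pvmhn zycfs obw oob dpjwh eiu
Hunk 5: at line 6 remove [bmeue,avf] add [amzrp,dbiv,lqwft] -> 18 lines: fczcm egqu asdae mgrb gze bglvj jevv amzrp dbiv lqwft jfp myezk pvmhn zycfs obw oob dpjwh eiu

Answer: fczcm
egqu
asdae
mgrb
gze
bglvj
jevv
amzrp
dbiv
lqwft
jfp
myezk
pvmhn
zycfs
obw
oob
dpjwh
eiu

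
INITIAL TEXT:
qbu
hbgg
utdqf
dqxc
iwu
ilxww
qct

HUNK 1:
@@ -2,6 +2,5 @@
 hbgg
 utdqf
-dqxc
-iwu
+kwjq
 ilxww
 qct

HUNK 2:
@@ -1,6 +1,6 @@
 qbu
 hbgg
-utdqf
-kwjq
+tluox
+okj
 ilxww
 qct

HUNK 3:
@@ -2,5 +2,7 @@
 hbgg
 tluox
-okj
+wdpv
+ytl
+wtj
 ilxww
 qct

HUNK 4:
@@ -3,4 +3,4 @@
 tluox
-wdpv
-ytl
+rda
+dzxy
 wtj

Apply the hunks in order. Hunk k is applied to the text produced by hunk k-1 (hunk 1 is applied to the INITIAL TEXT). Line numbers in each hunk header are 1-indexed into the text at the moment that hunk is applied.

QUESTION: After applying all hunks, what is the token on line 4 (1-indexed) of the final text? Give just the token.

Hunk 1: at line 2 remove [dqxc,iwu] add [kwjq] -> 6 lines: qbu hbgg utdqf kwjq ilxww qct
Hunk 2: at line 1 remove [utdqf,kwjq] add [tluox,okj] -> 6 lines: qbu hbgg tluox okj ilxww qct
Hunk 3: at line 2 remove [okj] add [wdpv,ytl,wtj] -> 8 lines: qbu hbgg tluox wdpv ytl wtj ilxww qct
Hunk 4: at line 3 remove [wdpv,ytl] add [rda,dzxy] -> 8 lines: qbu hbgg tluox rda dzxy wtj ilxww qct
Final line 4: rda

Answer: rda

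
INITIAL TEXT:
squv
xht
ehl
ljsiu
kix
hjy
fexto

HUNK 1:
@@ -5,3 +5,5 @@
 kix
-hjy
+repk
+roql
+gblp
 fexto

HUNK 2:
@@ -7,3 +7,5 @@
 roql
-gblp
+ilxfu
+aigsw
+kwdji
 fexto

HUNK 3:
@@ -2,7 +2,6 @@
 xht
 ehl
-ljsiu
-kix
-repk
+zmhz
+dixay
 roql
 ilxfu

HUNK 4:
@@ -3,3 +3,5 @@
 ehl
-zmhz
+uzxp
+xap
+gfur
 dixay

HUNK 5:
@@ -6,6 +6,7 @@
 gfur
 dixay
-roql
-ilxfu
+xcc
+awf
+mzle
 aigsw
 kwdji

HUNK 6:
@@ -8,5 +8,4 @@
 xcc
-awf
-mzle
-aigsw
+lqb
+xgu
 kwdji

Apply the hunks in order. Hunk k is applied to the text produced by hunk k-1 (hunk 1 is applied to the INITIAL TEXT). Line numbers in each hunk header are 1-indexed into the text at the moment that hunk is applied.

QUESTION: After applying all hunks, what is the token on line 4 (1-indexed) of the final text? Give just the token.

Hunk 1: at line 5 remove [hjy] add [repk,roql,gblp] -> 9 lines: squv xht ehl ljsiu kix repk roql gblp fexto
Hunk 2: at line 7 remove [gblp] add [ilxfu,aigsw,kwdji] -> 11 lines: squv xht ehl ljsiu kix repk roql ilxfu aigsw kwdji fexto
Hunk 3: at line 2 remove [ljsiu,kix,repk] add [zmhz,dixay] -> 10 lines: squv xht ehl zmhz dixay roql ilxfu aigsw kwdji fexto
Hunk 4: at line 3 remove [zmhz] add [uzxp,xap,gfur] -> 12 lines: squv xht ehl uzxp xap gfur dixay roql ilxfu aigsw kwdji fexto
Hunk 5: at line 6 remove [roql,ilxfu] add [xcc,awf,mzle] -> 13 lines: squv xht ehl uzxp xap gfur dixay xcc awf mzle aigsw kwdji fexto
Hunk 6: at line 8 remove [awf,mzle,aigsw] add [lqb,xgu] -> 12 lines: squv xht ehl uzxp xap gfur dixay xcc lqb xgu kwdji fexto
Final line 4: uzxp

Answer: uzxp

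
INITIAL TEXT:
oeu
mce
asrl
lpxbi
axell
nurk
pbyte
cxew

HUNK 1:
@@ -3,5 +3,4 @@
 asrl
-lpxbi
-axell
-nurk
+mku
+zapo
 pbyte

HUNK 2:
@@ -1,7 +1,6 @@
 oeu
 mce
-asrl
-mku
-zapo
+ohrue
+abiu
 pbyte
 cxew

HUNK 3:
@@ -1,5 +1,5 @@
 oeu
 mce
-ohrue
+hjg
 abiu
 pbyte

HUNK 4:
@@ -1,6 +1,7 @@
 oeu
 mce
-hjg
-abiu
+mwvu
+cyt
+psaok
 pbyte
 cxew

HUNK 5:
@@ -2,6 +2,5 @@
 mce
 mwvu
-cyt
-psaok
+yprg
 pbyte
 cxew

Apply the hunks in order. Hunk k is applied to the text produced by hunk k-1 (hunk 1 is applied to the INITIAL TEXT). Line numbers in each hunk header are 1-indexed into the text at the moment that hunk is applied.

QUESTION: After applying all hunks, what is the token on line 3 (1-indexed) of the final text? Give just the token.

Answer: mwvu

Derivation:
Hunk 1: at line 3 remove [lpxbi,axell,nurk] add [mku,zapo] -> 7 lines: oeu mce asrl mku zapo pbyte cxew
Hunk 2: at line 1 remove [asrl,mku,zapo] add [ohrue,abiu] -> 6 lines: oeu mce ohrue abiu pbyte cxew
Hunk 3: at line 1 remove [ohrue] add [hjg] -> 6 lines: oeu mce hjg abiu pbyte cxew
Hunk 4: at line 1 remove [hjg,abiu] add [mwvu,cyt,psaok] -> 7 lines: oeu mce mwvu cyt psaok pbyte cxew
Hunk 5: at line 2 remove [cyt,psaok] add [yprg] -> 6 lines: oeu mce mwvu yprg pbyte cxew
Final line 3: mwvu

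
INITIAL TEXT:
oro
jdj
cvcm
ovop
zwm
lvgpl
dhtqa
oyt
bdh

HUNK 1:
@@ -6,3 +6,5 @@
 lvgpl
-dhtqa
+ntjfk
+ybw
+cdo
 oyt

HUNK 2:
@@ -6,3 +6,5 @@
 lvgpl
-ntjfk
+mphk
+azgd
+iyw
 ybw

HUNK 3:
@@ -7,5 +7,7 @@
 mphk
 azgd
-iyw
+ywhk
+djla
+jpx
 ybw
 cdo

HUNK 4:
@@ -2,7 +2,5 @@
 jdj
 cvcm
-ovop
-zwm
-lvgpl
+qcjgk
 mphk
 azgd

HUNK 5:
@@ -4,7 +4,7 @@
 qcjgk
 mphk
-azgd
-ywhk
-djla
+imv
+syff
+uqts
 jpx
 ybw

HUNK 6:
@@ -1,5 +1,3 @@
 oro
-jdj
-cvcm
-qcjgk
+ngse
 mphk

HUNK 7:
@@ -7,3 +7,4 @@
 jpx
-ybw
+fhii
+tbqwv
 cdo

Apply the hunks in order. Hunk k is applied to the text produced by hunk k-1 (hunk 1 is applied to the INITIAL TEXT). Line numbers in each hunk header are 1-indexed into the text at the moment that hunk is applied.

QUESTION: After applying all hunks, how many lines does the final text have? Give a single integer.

Answer: 12

Derivation:
Hunk 1: at line 6 remove [dhtqa] add [ntjfk,ybw,cdo] -> 11 lines: oro jdj cvcm ovop zwm lvgpl ntjfk ybw cdo oyt bdh
Hunk 2: at line 6 remove [ntjfk] add [mphk,azgd,iyw] -> 13 lines: oro jdj cvcm ovop zwm lvgpl mphk azgd iyw ybw cdo oyt bdh
Hunk 3: at line 7 remove [iyw] add [ywhk,djla,jpx] -> 15 lines: oro jdj cvcm ovop zwm lvgpl mphk azgd ywhk djla jpx ybw cdo oyt bdh
Hunk 4: at line 2 remove [ovop,zwm,lvgpl] add [qcjgk] -> 13 lines: oro jdj cvcm qcjgk mphk azgd ywhk djla jpx ybw cdo oyt bdh
Hunk 5: at line 4 remove [azgd,ywhk,djla] add [imv,syff,uqts] -> 13 lines: oro jdj cvcm qcjgk mphk imv syff uqts jpx ybw cdo oyt bdh
Hunk 6: at line 1 remove [jdj,cvcm,qcjgk] add [ngse] -> 11 lines: oro ngse mphk imv syff uqts jpx ybw cdo oyt bdh
Hunk 7: at line 7 remove [ybw] add [fhii,tbqwv] -> 12 lines: oro ngse mphk imv syff uqts jpx fhii tbqwv cdo oyt bdh
Final line count: 12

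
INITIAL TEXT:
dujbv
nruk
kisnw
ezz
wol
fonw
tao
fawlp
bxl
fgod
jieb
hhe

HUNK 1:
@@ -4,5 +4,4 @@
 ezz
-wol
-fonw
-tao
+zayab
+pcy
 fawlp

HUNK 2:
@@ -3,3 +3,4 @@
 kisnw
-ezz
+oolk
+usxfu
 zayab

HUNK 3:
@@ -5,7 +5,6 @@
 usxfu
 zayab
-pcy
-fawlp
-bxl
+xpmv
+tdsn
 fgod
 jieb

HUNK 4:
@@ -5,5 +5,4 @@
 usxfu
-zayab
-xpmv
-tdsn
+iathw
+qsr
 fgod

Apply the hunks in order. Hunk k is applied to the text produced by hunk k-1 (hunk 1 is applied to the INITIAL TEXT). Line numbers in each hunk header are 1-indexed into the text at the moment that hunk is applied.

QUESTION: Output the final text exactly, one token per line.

Answer: dujbv
nruk
kisnw
oolk
usxfu
iathw
qsr
fgod
jieb
hhe

Derivation:
Hunk 1: at line 4 remove [wol,fonw,tao] add [zayab,pcy] -> 11 lines: dujbv nruk kisnw ezz zayab pcy fawlp bxl fgod jieb hhe
Hunk 2: at line 3 remove [ezz] add [oolk,usxfu] -> 12 lines: dujbv nruk kisnw oolk usxfu zayab pcy fawlp bxl fgod jieb hhe
Hunk 3: at line 5 remove [pcy,fawlp,bxl] add [xpmv,tdsn] -> 11 lines: dujbv nruk kisnw oolk usxfu zayab xpmv tdsn fgod jieb hhe
Hunk 4: at line 5 remove [zayab,xpmv,tdsn] add [iathw,qsr] -> 10 lines: dujbv nruk kisnw oolk usxfu iathw qsr fgod jieb hhe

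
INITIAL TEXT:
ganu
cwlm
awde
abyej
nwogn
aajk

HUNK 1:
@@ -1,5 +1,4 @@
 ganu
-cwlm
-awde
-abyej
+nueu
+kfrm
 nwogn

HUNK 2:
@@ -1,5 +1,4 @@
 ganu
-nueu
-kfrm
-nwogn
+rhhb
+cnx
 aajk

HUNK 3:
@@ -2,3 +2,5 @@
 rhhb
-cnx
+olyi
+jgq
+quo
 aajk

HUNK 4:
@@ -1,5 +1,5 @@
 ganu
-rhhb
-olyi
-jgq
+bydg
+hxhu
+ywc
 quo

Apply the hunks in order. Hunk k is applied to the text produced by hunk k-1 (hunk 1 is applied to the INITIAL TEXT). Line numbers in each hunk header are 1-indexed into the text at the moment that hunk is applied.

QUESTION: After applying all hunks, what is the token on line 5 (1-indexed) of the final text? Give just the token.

Answer: quo

Derivation:
Hunk 1: at line 1 remove [cwlm,awde,abyej] add [nueu,kfrm] -> 5 lines: ganu nueu kfrm nwogn aajk
Hunk 2: at line 1 remove [nueu,kfrm,nwogn] add [rhhb,cnx] -> 4 lines: ganu rhhb cnx aajk
Hunk 3: at line 2 remove [cnx] add [olyi,jgq,quo] -> 6 lines: ganu rhhb olyi jgq quo aajk
Hunk 4: at line 1 remove [rhhb,olyi,jgq] add [bydg,hxhu,ywc] -> 6 lines: ganu bydg hxhu ywc quo aajk
Final line 5: quo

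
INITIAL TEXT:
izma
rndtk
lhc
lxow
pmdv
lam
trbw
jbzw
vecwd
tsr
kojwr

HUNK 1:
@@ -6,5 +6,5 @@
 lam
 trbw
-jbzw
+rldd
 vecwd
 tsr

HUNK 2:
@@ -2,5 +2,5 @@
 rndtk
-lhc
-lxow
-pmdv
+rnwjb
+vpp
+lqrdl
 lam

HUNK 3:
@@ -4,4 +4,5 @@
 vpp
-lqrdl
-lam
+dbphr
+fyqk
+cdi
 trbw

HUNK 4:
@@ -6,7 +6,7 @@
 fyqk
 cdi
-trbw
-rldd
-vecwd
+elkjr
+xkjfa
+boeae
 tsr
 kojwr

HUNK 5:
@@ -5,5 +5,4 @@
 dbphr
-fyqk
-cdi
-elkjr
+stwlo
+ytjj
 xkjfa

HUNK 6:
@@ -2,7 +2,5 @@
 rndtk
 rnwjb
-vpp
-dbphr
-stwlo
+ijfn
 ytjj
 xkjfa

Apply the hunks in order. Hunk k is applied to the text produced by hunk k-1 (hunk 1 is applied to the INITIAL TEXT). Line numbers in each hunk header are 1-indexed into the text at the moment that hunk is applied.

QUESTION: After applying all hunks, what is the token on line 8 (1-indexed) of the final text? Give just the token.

Hunk 1: at line 6 remove [jbzw] add [rldd] -> 11 lines: izma rndtk lhc lxow pmdv lam trbw rldd vecwd tsr kojwr
Hunk 2: at line 2 remove [lhc,lxow,pmdv] add [rnwjb,vpp,lqrdl] -> 11 lines: izma rndtk rnwjb vpp lqrdl lam trbw rldd vecwd tsr kojwr
Hunk 3: at line 4 remove [lqrdl,lam] add [dbphr,fyqk,cdi] -> 12 lines: izma rndtk rnwjb vpp dbphr fyqk cdi trbw rldd vecwd tsr kojwr
Hunk 4: at line 6 remove [trbw,rldd,vecwd] add [elkjr,xkjfa,boeae] -> 12 lines: izma rndtk rnwjb vpp dbphr fyqk cdi elkjr xkjfa boeae tsr kojwr
Hunk 5: at line 5 remove [fyqk,cdi,elkjr] add [stwlo,ytjj] -> 11 lines: izma rndtk rnwjb vpp dbphr stwlo ytjj xkjfa boeae tsr kojwr
Hunk 6: at line 2 remove [vpp,dbphr,stwlo] add [ijfn] -> 9 lines: izma rndtk rnwjb ijfn ytjj xkjfa boeae tsr kojwr
Final line 8: tsr

Answer: tsr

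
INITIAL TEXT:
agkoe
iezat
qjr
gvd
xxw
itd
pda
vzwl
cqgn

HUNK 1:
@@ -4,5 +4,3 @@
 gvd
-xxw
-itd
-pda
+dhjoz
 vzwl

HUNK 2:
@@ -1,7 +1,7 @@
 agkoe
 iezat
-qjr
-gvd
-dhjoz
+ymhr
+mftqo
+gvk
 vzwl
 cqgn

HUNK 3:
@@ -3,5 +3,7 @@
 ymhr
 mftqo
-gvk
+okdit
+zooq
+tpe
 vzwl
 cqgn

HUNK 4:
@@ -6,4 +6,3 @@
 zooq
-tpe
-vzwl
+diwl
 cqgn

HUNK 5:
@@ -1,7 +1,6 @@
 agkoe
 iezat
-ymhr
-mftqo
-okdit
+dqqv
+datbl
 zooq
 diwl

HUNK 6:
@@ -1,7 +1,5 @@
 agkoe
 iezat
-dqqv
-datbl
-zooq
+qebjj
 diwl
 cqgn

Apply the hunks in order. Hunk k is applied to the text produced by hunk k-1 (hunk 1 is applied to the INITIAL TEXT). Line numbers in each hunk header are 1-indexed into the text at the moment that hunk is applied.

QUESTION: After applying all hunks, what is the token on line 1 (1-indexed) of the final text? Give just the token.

Hunk 1: at line 4 remove [xxw,itd,pda] add [dhjoz] -> 7 lines: agkoe iezat qjr gvd dhjoz vzwl cqgn
Hunk 2: at line 1 remove [qjr,gvd,dhjoz] add [ymhr,mftqo,gvk] -> 7 lines: agkoe iezat ymhr mftqo gvk vzwl cqgn
Hunk 3: at line 3 remove [gvk] add [okdit,zooq,tpe] -> 9 lines: agkoe iezat ymhr mftqo okdit zooq tpe vzwl cqgn
Hunk 4: at line 6 remove [tpe,vzwl] add [diwl] -> 8 lines: agkoe iezat ymhr mftqo okdit zooq diwl cqgn
Hunk 5: at line 1 remove [ymhr,mftqo,okdit] add [dqqv,datbl] -> 7 lines: agkoe iezat dqqv datbl zooq diwl cqgn
Hunk 6: at line 1 remove [dqqv,datbl,zooq] add [qebjj] -> 5 lines: agkoe iezat qebjj diwl cqgn
Final line 1: agkoe

Answer: agkoe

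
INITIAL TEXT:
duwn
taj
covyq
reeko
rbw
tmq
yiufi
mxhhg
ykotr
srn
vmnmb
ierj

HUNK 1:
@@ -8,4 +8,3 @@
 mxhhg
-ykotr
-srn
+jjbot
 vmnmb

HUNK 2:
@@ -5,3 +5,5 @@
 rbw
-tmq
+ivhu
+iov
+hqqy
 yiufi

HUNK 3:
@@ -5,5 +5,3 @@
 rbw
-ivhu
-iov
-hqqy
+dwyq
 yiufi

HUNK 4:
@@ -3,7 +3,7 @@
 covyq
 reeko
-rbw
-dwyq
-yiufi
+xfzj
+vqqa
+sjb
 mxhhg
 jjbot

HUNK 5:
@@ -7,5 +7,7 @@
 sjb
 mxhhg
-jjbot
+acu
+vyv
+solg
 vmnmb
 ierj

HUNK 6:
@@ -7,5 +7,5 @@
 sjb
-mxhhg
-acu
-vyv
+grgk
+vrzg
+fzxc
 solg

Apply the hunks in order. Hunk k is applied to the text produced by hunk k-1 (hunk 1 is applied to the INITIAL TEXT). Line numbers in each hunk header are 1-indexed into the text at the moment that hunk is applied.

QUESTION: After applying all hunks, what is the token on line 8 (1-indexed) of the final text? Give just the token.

Hunk 1: at line 8 remove [ykotr,srn] add [jjbot] -> 11 lines: duwn taj covyq reeko rbw tmq yiufi mxhhg jjbot vmnmb ierj
Hunk 2: at line 5 remove [tmq] add [ivhu,iov,hqqy] -> 13 lines: duwn taj covyq reeko rbw ivhu iov hqqy yiufi mxhhg jjbot vmnmb ierj
Hunk 3: at line 5 remove [ivhu,iov,hqqy] add [dwyq] -> 11 lines: duwn taj covyq reeko rbw dwyq yiufi mxhhg jjbot vmnmb ierj
Hunk 4: at line 3 remove [rbw,dwyq,yiufi] add [xfzj,vqqa,sjb] -> 11 lines: duwn taj covyq reeko xfzj vqqa sjb mxhhg jjbot vmnmb ierj
Hunk 5: at line 7 remove [jjbot] add [acu,vyv,solg] -> 13 lines: duwn taj covyq reeko xfzj vqqa sjb mxhhg acu vyv solg vmnmb ierj
Hunk 6: at line 7 remove [mxhhg,acu,vyv] add [grgk,vrzg,fzxc] -> 13 lines: duwn taj covyq reeko xfzj vqqa sjb grgk vrzg fzxc solg vmnmb ierj
Final line 8: grgk

Answer: grgk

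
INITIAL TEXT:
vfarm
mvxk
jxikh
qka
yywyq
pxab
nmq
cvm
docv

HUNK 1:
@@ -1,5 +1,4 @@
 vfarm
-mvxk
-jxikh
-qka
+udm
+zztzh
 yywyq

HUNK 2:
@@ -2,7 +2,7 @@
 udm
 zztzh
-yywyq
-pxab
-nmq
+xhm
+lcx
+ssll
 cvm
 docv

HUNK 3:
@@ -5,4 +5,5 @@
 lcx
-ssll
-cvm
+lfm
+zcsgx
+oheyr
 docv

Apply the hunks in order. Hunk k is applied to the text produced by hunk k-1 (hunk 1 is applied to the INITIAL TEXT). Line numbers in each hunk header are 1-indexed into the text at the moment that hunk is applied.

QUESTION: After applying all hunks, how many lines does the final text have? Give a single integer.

Answer: 9

Derivation:
Hunk 1: at line 1 remove [mvxk,jxikh,qka] add [udm,zztzh] -> 8 lines: vfarm udm zztzh yywyq pxab nmq cvm docv
Hunk 2: at line 2 remove [yywyq,pxab,nmq] add [xhm,lcx,ssll] -> 8 lines: vfarm udm zztzh xhm lcx ssll cvm docv
Hunk 3: at line 5 remove [ssll,cvm] add [lfm,zcsgx,oheyr] -> 9 lines: vfarm udm zztzh xhm lcx lfm zcsgx oheyr docv
Final line count: 9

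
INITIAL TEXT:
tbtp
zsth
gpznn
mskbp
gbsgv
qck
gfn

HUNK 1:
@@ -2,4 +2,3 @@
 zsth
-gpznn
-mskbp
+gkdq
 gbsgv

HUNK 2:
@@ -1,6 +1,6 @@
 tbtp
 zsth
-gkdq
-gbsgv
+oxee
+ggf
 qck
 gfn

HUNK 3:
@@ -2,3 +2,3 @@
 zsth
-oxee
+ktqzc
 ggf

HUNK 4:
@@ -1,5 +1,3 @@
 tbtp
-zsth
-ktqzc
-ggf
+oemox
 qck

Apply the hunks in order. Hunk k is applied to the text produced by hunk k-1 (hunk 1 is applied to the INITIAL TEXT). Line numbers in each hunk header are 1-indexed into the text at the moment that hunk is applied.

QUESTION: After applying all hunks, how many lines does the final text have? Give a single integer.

Answer: 4

Derivation:
Hunk 1: at line 2 remove [gpznn,mskbp] add [gkdq] -> 6 lines: tbtp zsth gkdq gbsgv qck gfn
Hunk 2: at line 1 remove [gkdq,gbsgv] add [oxee,ggf] -> 6 lines: tbtp zsth oxee ggf qck gfn
Hunk 3: at line 2 remove [oxee] add [ktqzc] -> 6 lines: tbtp zsth ktqzc ggf qck gfn
Hunk 4: at line 1 remove [zsth,ktqzc,ggf] add [oemox] -> 4 lines: tbtp oemox qck gfn
Final line count: 4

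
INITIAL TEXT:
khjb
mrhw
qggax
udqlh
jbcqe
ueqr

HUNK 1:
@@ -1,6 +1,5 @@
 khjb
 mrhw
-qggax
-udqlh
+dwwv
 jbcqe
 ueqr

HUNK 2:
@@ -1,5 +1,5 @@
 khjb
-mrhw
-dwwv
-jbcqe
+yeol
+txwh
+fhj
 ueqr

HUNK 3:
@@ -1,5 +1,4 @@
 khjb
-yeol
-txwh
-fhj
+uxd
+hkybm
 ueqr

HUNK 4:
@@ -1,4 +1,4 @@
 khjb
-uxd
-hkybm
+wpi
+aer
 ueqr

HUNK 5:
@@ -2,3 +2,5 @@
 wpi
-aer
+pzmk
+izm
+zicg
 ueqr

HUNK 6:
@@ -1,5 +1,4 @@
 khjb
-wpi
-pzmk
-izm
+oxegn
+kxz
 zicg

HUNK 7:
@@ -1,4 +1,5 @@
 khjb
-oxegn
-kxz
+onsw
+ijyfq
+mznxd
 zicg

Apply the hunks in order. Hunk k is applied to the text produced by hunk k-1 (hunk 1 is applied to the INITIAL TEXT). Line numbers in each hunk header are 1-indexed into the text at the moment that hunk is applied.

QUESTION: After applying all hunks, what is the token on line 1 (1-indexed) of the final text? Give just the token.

Answer: khjb

Derivation:
Hunk 1: at line 1 remove [qggax,udqlh] add [dwwv] -> 5 lines: khjb mrhw dwwv jbcqe ueqr
Hunk 2: at line 1 remove [mrhw,dwwv,jbcqe] add [yeol,txwh,fhj] -> 5 lines: khjb yeol txwh fhj ueqr
Hunk 3: at line 1 remove [yeol,txwh,fhj] add [uxd,hkybm] -> 4 lines: khjb uxd hkybm ueqr
Hunk 4: at line 1 remove [uxd,hkybm] add [wpi,aer] -> 4 lines: khjb wpi aer ueqr
Hunk 5: at line 2 remove [aer] add [pzmk,izm,zicg] -> 6 lines: khjb wpi pzmk izm zicg ueqr
Hunk 6: at line 1 remove [wpi,pzmk,izm] add [oxegn,kxz] -> 5 lines: khjb oxegn kxz zicg ueqr
Hunk 7: at line 1 remove [oxegn,kxz] add [onsw,ijyfq,mznxd] -> 6 lines: khjb onsw ijyfq mznxd zicg ueqr
Final line 1: khjb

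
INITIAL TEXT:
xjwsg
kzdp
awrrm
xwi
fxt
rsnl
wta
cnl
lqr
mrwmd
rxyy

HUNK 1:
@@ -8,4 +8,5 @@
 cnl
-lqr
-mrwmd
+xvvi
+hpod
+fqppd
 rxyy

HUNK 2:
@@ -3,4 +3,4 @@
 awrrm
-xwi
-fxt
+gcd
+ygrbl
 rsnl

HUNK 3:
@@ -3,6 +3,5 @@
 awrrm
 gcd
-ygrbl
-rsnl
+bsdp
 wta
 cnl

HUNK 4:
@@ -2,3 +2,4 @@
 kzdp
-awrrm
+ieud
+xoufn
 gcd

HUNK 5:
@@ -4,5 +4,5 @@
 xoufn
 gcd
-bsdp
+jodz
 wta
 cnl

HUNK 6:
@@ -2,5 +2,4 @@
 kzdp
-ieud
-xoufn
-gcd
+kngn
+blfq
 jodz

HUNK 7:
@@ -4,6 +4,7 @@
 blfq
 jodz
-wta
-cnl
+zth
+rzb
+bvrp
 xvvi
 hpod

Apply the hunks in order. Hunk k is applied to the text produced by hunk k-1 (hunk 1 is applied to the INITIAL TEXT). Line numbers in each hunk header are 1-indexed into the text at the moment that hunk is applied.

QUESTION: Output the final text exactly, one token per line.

Hunk 1: at line 8 remove [lqr,mrwmd] add [xvvi,hpod,fqppd] -> 12 lines: xjwsg kzdp awrrm xwi fxt rsnl wta cnl xvvi hpod fqppd rxyy
Hunk 2: at line 3 remove [xwi,fxt] add [gcd,ygrbl] -> 12 lines: xjwsg kzdp awrrm gcd ygrbl rsnl wta cnl xvvi hpod fqppd rxyy
Hunk 3: at line 3 remove [ygrbl,rsnl] add [bsdp] -> 11 lines: xjwsg kzdp awrrm gcd bsdp wta cnl xvvi hpod fqppd rxyy
Hunk 4: at line 2 remove [awrrm] add [ieud,xoufn] -> 12 lines: xjwsg kzdp ieud xoufn gcd bsdp wta cnl xvvi hpod fqppd rxyy
Hunk 5: at line 4 remove [bsdp] add [jodz] -> 12 lines: xjwsg kzdp ieud xoufn gcd jodz wta cnl xvvi hpod fqppd rxyy
Hunk 6: at line 2 remove [ieud,xoufn,gcd] add [kngn,blfq] -> 11 lines: xjwsg kzdp kngn blfq jodz wta cnl xvvi hpod fqppd rxyy
Hunk 7: at line 4 remove [wta,cnl] add [zth,rzb,bvrp] -> 12 lines: xjwsg kzdp kngn blfq jodz zth rzb bvrp xvvi hpod fqppd rxyy

Answer: xjwsg
kzdp
kngn
blfq
jodz
zth
rzb
bvrp
xvvi
hpod
fqppd
rxyy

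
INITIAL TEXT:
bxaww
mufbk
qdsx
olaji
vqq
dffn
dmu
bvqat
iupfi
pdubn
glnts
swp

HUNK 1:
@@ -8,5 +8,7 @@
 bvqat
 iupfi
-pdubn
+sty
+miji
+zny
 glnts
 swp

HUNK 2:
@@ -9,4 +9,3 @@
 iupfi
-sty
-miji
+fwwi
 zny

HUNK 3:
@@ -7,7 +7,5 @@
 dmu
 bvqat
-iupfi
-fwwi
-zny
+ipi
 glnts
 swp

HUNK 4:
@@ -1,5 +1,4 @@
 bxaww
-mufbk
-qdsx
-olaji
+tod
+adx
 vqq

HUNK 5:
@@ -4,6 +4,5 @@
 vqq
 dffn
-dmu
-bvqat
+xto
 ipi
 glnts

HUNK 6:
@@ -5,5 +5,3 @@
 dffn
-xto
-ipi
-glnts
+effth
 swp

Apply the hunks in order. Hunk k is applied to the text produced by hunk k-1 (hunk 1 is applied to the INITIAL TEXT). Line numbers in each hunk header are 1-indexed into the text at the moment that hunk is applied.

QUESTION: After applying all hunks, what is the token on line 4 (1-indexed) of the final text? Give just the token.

Hunk 1: at line 8 remove [pdubn] add [sty,miji,zny] -> 14 lines: bxaww mufbk qdsx olaji vqq dffn dmu bvqat iupfi sty miji zny glnts swp
Hunk 2: at line 9 remove [sty,miji] add [fwwi] -> 13 lines: bxaww mufbk qdsx olaji vqq dffn dmu bvqat iupfi fwwi zny glnts swp
Hunk 3: at line 7 remove [iupfi,fwwi,zny] add [ipi] -> 11 lines: bxaww mufbk qdsx olaji vqq dffn dmu bvqat ipi glnts swp
Hunk 4: at line 1 remove [mufbk,qdsx,olaji] add [tod,adx] -> 10 lines: bxaww tod adx vqq dffn dmu bvqat ipi glnts swp
Hunk 5: at line 4 remove [dmu,bvqat] add [xto] -> 9 lines: bxaww tod adx vqq dffn xto ipi glnts swp
Hunk 6: at line 5 remove [xto,ipi,glnts] add [effth] -> 7 lines: bxaww tod adx vqq dffn effth swp
Final line 4: vqq

Answer: vqq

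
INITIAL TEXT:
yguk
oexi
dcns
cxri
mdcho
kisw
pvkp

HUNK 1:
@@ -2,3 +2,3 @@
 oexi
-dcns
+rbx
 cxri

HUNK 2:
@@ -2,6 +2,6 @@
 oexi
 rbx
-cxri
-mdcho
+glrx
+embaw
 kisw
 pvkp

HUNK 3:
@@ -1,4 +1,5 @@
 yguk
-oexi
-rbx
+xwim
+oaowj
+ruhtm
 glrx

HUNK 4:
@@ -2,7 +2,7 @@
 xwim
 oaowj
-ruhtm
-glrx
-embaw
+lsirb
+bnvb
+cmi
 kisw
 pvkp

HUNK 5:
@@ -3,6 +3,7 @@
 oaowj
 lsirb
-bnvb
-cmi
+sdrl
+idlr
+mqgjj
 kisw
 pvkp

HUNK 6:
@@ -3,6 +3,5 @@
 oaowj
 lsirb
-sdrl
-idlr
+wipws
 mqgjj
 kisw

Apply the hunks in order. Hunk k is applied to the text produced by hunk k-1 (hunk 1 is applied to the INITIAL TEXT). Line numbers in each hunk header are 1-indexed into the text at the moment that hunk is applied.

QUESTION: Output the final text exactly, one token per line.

Hunk 1: at line 2 remove [dcns] add [rbx] -> 7 lines: yguk oexi rbx cxri mdcho kisw pvkp
Hunk 2: at line 2 remove [cxri,mdcho] add [glrx,embaw] -> 7 lines: yguk oexi rbx glrx embaw kisw pvkp
Hunk 3: at line 1 remove [oexi,rbx] add [xwim,oaowj,ruhtm] -> 8 lines: yguk xwim oaowj ruhtm glrx embaw kisw pvkp
Hunk 4: at line 2 remove [ruhtm,glrx,embaw] add [lsirb,bnvb,cmi] -> 8 lines: yguk xwim oaowj lsirb bnvb cmi kisw pvkp
Hunk 5: at line 3 remove [bnvb,cmi] add [sdrl,idlr,mqgjj] -> 9 lines: yguk xwim oaowj lsirb sdrl idlr mqgjj kisw pvkp
Hunk 6: at line 3 remove [sdrl,idlr] add [wipws] -> 8 lines: yguk xwim oaowj lsirb wipws mqgjj kisw pvkp

Answer: yguk
xwim
oaowj
lsirb
wipws
mqgjj
kisw
pvkp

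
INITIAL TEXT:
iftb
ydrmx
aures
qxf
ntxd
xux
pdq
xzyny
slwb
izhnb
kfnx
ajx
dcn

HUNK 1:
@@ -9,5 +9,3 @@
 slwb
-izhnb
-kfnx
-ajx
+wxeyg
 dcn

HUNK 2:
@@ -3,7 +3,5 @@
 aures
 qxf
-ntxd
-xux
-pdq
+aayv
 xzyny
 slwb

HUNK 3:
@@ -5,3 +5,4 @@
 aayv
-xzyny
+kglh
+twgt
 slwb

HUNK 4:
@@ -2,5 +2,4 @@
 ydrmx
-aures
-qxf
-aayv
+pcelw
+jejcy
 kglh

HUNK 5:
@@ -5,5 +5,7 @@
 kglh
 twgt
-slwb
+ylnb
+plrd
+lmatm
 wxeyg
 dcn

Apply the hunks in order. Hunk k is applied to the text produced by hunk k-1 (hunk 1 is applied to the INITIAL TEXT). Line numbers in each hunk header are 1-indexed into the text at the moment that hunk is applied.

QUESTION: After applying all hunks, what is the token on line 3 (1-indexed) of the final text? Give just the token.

Answer: pcelw

Derivation:
Hunk 1: at line 9 remove [izhnb,kfnx,ajx] add [wxeyg] -> 11 lines: iftb ydrmx aures qxf ntxd xux pdq xzyny slwb wxeyg dcn
Hunk 2: at line 3 remove [ntxd,xux,pdq] add [aayv] -> 9 lines: iftb ydrmx aures qxf aayv xzyny slwb wxeyg dcn
Hunk 3: at line 5 remove [xzyny] add [kglh,twgt] -> 10 lines: iftb ydrmx aures qxf aayv kglh twgt slwb wxeyg dcn
Hunk 4: at line 2 remove [aures,qxf,aayv] add [pcelw,jejcy] -> 9 lines: iftb ydrmx pcelw jejcy kglh twgt slwb wxeyg dcn
Hunk 5: at line 5 remove [slwb] add [ylnb,plrd,lmatm] -> 11 lines: iftb ydrmx pcelw jejcy kglh twgt ylnb plrd lmatm wxeyg dcn
Final line 3: pcelw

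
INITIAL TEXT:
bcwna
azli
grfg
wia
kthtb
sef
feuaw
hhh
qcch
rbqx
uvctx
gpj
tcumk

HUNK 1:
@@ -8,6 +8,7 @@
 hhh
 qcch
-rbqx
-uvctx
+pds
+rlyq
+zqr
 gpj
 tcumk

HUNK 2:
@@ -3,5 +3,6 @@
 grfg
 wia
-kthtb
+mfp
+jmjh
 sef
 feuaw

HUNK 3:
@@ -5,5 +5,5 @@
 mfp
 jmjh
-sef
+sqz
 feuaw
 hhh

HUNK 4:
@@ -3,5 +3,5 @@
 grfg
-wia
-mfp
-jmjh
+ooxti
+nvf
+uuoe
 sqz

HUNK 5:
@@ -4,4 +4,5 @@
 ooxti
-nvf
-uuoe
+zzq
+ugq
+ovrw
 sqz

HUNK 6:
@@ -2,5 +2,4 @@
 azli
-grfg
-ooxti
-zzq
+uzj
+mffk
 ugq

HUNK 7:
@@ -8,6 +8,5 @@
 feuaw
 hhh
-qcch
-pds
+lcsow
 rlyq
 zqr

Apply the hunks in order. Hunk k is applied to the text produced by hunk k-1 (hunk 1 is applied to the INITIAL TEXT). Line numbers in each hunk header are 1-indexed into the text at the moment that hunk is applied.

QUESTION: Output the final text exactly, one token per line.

Answer: bcwna
azli
uzj
mffk
ugq
ovrw
sqz
feuaw
hhh
lcsow
rlyq
zqr
gpj
tcumk

Derivation:
Hunk 1: at line 8 remove [rbqx,uvctx] add [pds,rlyq,zqr] -> 14 lines: bcwna azli grfg wia kthtb sef feuaw hhh qcch pds rlyq zqr gpj tcumk
Hunk 2: at line 3 remove [kthtb] add [mfp,jmjh] -> 15 lines: bcwna azli grfg wia mfp jmjh sef feuaw hhh qcch pds rlyq zqr gpj tcumk
Hunk 3: at line 5 remove [sef] add [sqz] -> 15 lines: bcwna azli grfg wia mfp jmjh sqz feuaw hhh qcch pds rlyq zqr gpj tcumk
Hunk 4: at line 3 remove [wia,mfp,jmjh] add [ooxti,nvf,uuoe] -> 15 lines: bcwna azli grfg ooxti nvf uuoe sqz feuaw hhh qcch pds rlyq zqr gpj tcumk
Hunk 5: at line 4 remove [nvf,uuoe] add [zzq,ugq,ovrw] -> 16 lines: bcwna azli grfg ooxti zzq ugq ovrw sqz feuaw hhh qcch pds rlyq zqr gpj tcumk
Hunk 6: at line 2 remove [grfg,ooxti,zzq] add [uzj,mffk] -> 15 lines: bcwna azli uzj mffk ugq ovrw sqz feuaw hhh qcch pds rlyq zqr gpj tcumk
Hunk 7: at line 8 remove [qcch,pds] add [lcsow] -> 14 lines: bcwna azli uzj mffk ugq ovrw sqz feuaw hhh lcsow rlyq zqr gpj tcumk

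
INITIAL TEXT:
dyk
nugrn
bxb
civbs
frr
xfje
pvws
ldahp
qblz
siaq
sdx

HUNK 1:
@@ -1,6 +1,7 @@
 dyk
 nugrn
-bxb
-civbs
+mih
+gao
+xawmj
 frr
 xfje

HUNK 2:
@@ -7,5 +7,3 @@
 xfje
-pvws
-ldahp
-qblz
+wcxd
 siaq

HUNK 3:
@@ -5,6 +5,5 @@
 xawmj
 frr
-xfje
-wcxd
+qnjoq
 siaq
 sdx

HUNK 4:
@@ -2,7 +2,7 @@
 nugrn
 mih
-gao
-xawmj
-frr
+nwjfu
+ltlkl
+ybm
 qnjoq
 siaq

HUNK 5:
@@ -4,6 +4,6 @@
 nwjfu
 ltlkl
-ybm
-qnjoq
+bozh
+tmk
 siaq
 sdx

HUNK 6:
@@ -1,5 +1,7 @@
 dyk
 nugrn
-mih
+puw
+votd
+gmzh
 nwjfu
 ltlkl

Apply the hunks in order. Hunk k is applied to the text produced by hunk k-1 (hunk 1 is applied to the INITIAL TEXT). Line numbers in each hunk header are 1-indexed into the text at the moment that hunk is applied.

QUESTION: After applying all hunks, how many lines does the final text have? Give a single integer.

Answer: 11

Derivation:
Hunk 1: at line 1 remove [bxb,civbs] add [mih,gao,xawmj] -> 12 lines: dyk nugrn mih gao xawmj frr xfje pvws ldahp qblz siaq sdx
Hunk 2: at line 7 remove [pvws,ldahp,qblz] add [wcxd] -> 10 lines: dyk nugrn mih gao xawmj frr xfje wcxd siaq sdx
Hunk 3: at line 5 remove [xfje,wcxd] add [qnjoq] -> 9 lines: dyk nugrn mih gao xawmj frr qnjoq siaq sdx
Hunk 4: at line 2 remove [gao,xawmj,frr] add [nwjfu,ltlkl,ybm] -> 9 lines: dyk nugrn mih nwjfu ltlkl ybm qnjoq siaq sdx
Hunk 5: at line 4 remove [ybm,qnjoq] add [bozh,tmk] -> 9 lines: dyk nugrn mih nwjfu ltlkl bozh tmk siaq sdx
Hunk 6: at line 1 remove [mih] add [puw,votd,gmzh] -> 11 lines: dyk nugrn puw votd gmzh nwjfu ltlkl bozh tmk siaq sdx
Final line count: 11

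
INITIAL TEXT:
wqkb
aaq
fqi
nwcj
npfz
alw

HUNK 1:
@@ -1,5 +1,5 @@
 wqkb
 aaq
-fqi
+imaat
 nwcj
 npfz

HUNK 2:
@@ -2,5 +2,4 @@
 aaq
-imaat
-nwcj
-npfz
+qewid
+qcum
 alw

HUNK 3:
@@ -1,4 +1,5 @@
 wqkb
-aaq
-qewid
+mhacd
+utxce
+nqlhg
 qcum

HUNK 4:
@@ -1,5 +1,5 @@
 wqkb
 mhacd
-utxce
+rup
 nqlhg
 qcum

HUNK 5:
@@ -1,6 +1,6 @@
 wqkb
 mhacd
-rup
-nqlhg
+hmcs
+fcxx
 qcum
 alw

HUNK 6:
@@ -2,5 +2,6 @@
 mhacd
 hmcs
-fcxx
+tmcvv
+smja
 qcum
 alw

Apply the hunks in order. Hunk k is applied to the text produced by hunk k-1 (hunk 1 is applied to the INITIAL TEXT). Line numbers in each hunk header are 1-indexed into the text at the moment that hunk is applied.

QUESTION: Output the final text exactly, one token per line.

Answer: wqkb
mhacd
hmcs
tmcvv
smja
qcum
alw

Derivation:
Hunk 1: at line 1 remove [fqi] add [imaat] -> 6 lines: wqkb aaq imaat nwcj npfz alw
Hunk 2: at line 2 remove [imaat,nwcj,npfz] add [qewid,qcum] -> 5 lines: wqkb aaq qewid qcum alw
Hunk 3: at line 1 remove [aaq,qewid] add [mhacd,utxce,nqlhg] -> 6 lines: wqkb mhacd utxce nqlhg qcum alw
Hunk 4: at line 1 remove [utxce] add [rup] -> 6 lines: wqkb mhacd rup nqlhg qcum alw
Hunk 5: at line 1 remove [rup,nqlhg] add [hmcs,fcxx] -> 6 lines: wqkb mhacd hmcs fcxx qcum alw
Hunk 6: at line 2 remove [fcxx] add [tmcvv,smja] -> 7 lines: wqkb mhacd hmcs tmcvv smja qcum alw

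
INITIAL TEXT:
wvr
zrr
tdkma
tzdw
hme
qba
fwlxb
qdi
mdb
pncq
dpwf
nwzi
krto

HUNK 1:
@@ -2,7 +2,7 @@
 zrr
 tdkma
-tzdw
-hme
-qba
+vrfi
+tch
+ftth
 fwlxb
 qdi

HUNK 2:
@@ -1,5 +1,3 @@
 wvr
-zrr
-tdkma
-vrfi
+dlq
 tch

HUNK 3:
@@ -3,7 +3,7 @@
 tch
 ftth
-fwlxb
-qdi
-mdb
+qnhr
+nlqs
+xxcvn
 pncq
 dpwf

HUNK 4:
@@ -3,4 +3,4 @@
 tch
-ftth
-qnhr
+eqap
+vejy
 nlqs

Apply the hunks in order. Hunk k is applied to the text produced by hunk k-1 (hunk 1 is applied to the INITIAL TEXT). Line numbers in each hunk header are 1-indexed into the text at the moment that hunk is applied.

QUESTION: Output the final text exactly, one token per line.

Answer: wvr
dlq
tch
eqap
vejy
nlqs
xxcvn
pncq
dpwf
nwzi
krto

Derivation:
Hunk 1: at line 2 remove [tzdw,hme,qba] add [vrfi,tch,ftth] -> 13 lines: wvr zrr tdkma vrfi tch ftth fwlxb qdi mdb pncq dpwf nwzi krto
Hunk 2: at line 1 remove [zrr,tdkma,vrfi] add [dlq] -> 11 lines: wvr dlq tch ftth fwlxb qdi mdb pncq dpwf nwzi krto
Hunk 3: at line 3 remove [fwlxb,qdi,mdb] add [qnhr,nlqs,xxcvn] -> 11 lines: wvr dlq tch ftth qnhr nlqs xxcvn pncq dpwf nwzi krto
Hunk 4: at line 3 remove [ftth,qnhr] add [eqap,vejy] -> 11 lines: wvr dlq tch eqap vejy nlqs xxcvn pncq dpwf nwzi krto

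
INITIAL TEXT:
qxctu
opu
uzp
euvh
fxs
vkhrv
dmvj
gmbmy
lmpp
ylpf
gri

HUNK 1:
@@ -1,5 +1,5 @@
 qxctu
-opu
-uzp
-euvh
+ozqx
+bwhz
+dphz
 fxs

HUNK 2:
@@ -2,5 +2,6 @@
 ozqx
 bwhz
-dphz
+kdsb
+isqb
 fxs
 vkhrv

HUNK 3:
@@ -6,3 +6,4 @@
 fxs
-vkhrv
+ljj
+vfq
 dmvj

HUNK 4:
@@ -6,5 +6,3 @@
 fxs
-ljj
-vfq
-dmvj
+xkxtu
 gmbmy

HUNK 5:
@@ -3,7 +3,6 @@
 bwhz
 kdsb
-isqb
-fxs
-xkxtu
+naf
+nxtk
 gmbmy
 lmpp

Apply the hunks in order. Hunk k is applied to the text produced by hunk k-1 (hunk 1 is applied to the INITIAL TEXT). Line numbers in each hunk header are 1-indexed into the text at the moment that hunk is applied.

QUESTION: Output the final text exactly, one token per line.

Hunk 1: at line 1 remove [opu,uzp,euvh] add [ozqx,bwhz,dphz] -> 11 lines: qxctu ozqx bwhz dphz fxs vkhrv dmvj gmbmy lmpp ylpf gri
Hunk 2: at line 2 remove [dphz] add [kdsb,isqb] -> 12 lines: qxctu ozqx bwhz kdsb isqb fxs vkhrv dmvj gmbmy lmpp ylpf gri
Hunk 3: at line 6 remove [vkhrv] add [ljj,vfq] -> 13 lines: qxctu ozqx bwhz kdsb isqb fxs ljj vfq dmvj gmbmy lmpp ylpf gri
Hunk 4: at line 6 remove [ljj,vfq,dmvj] add [xkxtu] -> 11 lines: qxctu ozqx bwhz kdsb isqb fxs xkxtu gmbmy lmpp ylpf gri
Hunk 5: at line 3 remove [isqb,fxs,xkxtu] add [naf,nxtk] -> 10 lines: qxctu ozqx bwhz kdsb naf nxtk gmbmy lmpp ylpf gri

Answer: qxctu
ozqx
bwhz
kdsb
naf
nxtk
gmbmy
lmpp
ylpf
gri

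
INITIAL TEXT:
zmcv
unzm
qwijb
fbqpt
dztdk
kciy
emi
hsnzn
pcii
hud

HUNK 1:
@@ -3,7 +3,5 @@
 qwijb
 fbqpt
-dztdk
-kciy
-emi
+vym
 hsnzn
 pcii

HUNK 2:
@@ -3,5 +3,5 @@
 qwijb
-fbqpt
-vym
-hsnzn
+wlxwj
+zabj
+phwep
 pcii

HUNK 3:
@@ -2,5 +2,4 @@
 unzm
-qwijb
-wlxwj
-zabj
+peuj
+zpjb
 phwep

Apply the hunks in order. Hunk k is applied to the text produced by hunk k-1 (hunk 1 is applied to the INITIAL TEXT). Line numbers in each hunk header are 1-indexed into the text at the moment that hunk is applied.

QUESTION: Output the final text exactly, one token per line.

Hunk 1: at line 3 remove [dztdk,kciy,emi] add [vym] -> 8 lines: zmcv unzm qwijb fbqpt vym hsnzn pcii hud
Hunk 2: at line 3 remove [fbqpt,vym,hsnzn] add [wlxwj,zabj,phwep] -> 8 lines: zmcv unzm qwijb wlxwj zabj phwep pcii hud
Hunk 3: at line 2 remove [qwijb,wlxwj,zabj] add [peuj,zpjb] -> 7 lines: zmcv unzm peuj zpjb phwep pcii hud

Answer: zmcv
unzm
peuj
zpjb
phwep
pcii
hud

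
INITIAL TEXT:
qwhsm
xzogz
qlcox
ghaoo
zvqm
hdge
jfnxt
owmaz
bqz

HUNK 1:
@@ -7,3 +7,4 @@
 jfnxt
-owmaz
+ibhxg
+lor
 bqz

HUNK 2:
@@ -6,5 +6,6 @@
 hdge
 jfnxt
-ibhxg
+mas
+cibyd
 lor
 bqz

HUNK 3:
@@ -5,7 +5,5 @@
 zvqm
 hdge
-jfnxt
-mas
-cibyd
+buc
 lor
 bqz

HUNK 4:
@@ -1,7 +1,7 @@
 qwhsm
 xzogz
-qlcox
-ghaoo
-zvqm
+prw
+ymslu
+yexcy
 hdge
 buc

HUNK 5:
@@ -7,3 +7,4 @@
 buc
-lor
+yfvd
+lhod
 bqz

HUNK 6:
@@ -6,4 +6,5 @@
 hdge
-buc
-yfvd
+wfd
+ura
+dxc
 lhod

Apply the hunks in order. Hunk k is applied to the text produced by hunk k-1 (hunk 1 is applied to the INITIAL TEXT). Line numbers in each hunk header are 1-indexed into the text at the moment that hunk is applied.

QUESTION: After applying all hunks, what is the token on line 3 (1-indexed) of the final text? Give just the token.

Answer: prw

Derivation:
Hunk 1: at line 7 remove [owmaz] add [ibhxg,lor] -> 10 lines: qwhsm xzogz qlcox ghaoo zvqm hdge jfnxt ibhxg lor bqz
Hunk 2: at line 6 remove [ibhxg] add [mas,cibyd] -> 11 lines: qwhsm xzogz qlcox ghaoo zvqm hdge jfnxt mas cibyd lor bqz
Hunk 3: at line 5 remove [jfnxt,mas,cibyd] add [buc] -> 9 lines: qwhsm xzogz qlcox ghaoo zvqm hdge buc lor bqz
Hunk 4: at line 1 remove [qlcox,ghaoo,zvqm] add [prw,ymslu,yexcy] -> 9 lines: qwhsm xzogz prw ymslu yexcy hdge buc lor bqz
Hunk 5: at line 7 remove [lor] add [yfvd,lhod] -> 10 lines: qwhsm xzogz prw ymslu yexcy hdge buc yfvd lhod bqz
Hunk 6: at line 6 remove [buc,yfvd] add [wfd,ura,dxc] -> 11 lines: qwhsm xzogz prw ymslu yexcy hdge wfd ura dxc lhod bqz
Final line 3: prw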